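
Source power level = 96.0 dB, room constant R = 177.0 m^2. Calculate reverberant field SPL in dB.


Given values:
  Lw = 96.0 dB, R = 177.0 m^2
Formula: SPL = Lw + 10 * log10(4 / R)
Compute 4 / R = 4 / 177.0 = 0.022599
Compute 10 * log10(0.022599) = -16.4591
SPL = 96.0 + (-16.4591) = 79.54

79.54 dB


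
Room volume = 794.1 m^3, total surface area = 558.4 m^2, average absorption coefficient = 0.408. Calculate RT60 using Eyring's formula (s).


Given values:
  V = 794.1 m^3, S = 558.4 m^2, alpha = 0.408
Formula: RT60 = 0.161 * V / (-S * ln(1 - alpha))
Compute ln(1 - 0.408) = ln(0.592) = -0.524249
Denominator: -558.4 * -0.524249 = 292.7406
Numerator: 0.161 * 794.1 = 127.8501
RT60 = 127.8501 / 292.7406 = 0.437

0.437 s


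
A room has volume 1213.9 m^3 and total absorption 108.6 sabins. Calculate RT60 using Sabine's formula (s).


Given values:
  V = 1213.9 m^3
  A = 108.6 sabins
Formula: RT60 = 0.161 * V / A
Numerator: 0.161 * 1213.9 = 195.4379
RT60 = 195.4379 / 108.6 = 1.8

1.8 s


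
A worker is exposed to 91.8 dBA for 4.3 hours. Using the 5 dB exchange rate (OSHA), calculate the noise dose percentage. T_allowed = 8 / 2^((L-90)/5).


Given values:
  L = 91.8 dBA, T = 4.3 hours
Formula: T_allowed = 8 / 2^((L - 90) / 5)
Compute exponent: (91.8 - 90) / 5 = 0.36
Compute 2^(0.36) = 1.283426
T_allowed = 8 / 1.283426 = 6.233316 hours
Dose = (T / T_allowed) * 100
Dose = (4.3 / 6.233316) * 100 = 68.98

68.98 %


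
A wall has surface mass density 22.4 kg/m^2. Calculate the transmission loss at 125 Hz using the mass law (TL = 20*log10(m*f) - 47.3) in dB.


Given values:
  m = 22.4 kg/m^2, f = 125 Hz
Formula: TL = 20 * log10(m * f) - 47.3
Compute m * f = 22.4 * 125 = 2800.0
Compute log10(2800.0) = 3.447158
Compute 20 * 3.447158 = 68.9432
TL = 68.9432 - 47.3 = 21.64

21.64 dB


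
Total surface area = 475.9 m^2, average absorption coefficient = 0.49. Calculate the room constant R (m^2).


Given values:
  S = 475.9 m^2, alpha = 0.49
Formula: R = S * alpha / (1 - alpha)
Numerator: 475.9 * 0.49 = 233.191
Denominator: 1 - 0.49 = 0.51
R = 233.191 / 0.51 = 457.24

457.24 m^2


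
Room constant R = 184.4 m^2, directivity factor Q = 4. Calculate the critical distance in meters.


Given values:
  R = 184.4 m^2, Q = 4
Formula: d_c = 0.141 * sqrt(Q * R)
Compute Q * R = 4 * 184.4 = 737.6
Compute sqrt(737.6) = 27.1588
d_c = 0.141 * 27.1588 = 3.829

3.829 m


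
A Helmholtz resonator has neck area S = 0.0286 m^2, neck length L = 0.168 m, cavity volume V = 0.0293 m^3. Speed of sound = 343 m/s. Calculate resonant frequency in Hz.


Given values:
  S = 0.0286 m^2, L = 0.168 m, V = 0.0293 m^3, c = 343 m/s
Formula: f = (c / (2*pi)) * sqrt(S / (V * L))
Compute V * L = 0.0293 * 0.168 = 0.0049224
Compute S / (V * L) = 0.0286 / 0.0049224 = 5.8102
Compute sqrt(5.8102) = 2.410436
Compute c / (2*pi) = 343 / 6.283185 = 54.590148
f = 54.590148 * 2.410436 = 131.59

131.59 Hz


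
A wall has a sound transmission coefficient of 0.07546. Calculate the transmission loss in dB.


Given values:
  tau = 0.07546
Formula: TL = 10 * log10(1 / tau)
Compute 1 / tau = 1 / 0.07546 = 13.2521
Compute log10(13.2521) = 1.122285
TL = 10 * 1.122285 = 11.22

11.22 dB


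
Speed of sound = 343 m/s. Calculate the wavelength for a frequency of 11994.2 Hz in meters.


Given values:
  c = 343 m/s, f = 11994.2 Hz
Formula: lambda = c / f
lambda = 343 / 11994.2
lambda = 0.0286

0.0286 m


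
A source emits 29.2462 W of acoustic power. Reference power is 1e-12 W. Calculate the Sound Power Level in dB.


Given values:
  W = 29.2462 W
  W_ref = 1e-12 W
Formula: SWL = 10 * log10(W / W_ref)
Compute ratio: W / W_ref = 29246200000000
Compute log10: log10(29246200000000) = 13.466069
Multiply: SWL = 10 * 13.466069 = 134.66

134.66 dB


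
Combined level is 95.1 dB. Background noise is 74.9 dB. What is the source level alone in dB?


Given values:
  L_total = 95.1 dB, L_bg = 74.9 dB
Formula: L_source = 10 * log10(10^(L_total/10) - 10^(L_bg/10))
Convert to linear:
  10^(95.1/10) = 3235936569.2963
  10^(74.9/10) = 30902954.3251
Difference: 3235936569.2963 - 30902954.3251 = 3205033614.9712
L_source = 10 * log10(3205033614.9712) = 95.06

95.06 dB


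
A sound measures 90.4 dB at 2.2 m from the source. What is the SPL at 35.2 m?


Given values:
  SPL1 = 90.4 dB, r1 = 2.2 m, r2 = 35.2 m
Formula: SPL2 = SPL1 - 20 * log10(r2 / r1)
Compute ratio: r2 / r1 = 35.2 / 2.2 = 16.0
Compute log10: log10(16.0) = 1.20412
Compute drop: 20 * 1.20412 = 24.0824
SPL2 = 90.4 - 24.0824 = 66.32

66.32 dB


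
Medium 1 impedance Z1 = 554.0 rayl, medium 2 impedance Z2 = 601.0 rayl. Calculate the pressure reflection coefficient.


Given values:
  Z1 = 554.0 rayl, Z2 = 601.0 rayl
Formula: R = (Z2 - Z1) / (Z2 + Z1)
Numerator: Z2 - Z1 = 601.0 - 554.0 = 47.0
Denominator: Z2 + Z1 = 601.0 + 554.0 = 1155.0
R = 47.0 / 1155.0 = 0.0407

0.0407


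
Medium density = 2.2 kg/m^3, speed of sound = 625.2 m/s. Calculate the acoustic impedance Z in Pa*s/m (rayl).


Given values:
  rho = 2.2 kg/m^3
  c = 625.2 m/s
Formula: Z = rho * c
Z = 2.2 * 625.2
Z = 1375.44

1375.44 rayl


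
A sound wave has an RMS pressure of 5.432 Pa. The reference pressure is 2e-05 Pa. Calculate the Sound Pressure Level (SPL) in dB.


Given values:
  p = 5.432 Pa
  p_ref = 2e-05 Pa
Formula: SPL = 20 * log10(p / p_ref)
Compute ratio: p / p_ref = 5.432 / 2e-05 = 271600
Compute log10: log10(271600) = 5.43393
Multiply: SPL = 20 * 5.43393 = 108.68

108.68 dB


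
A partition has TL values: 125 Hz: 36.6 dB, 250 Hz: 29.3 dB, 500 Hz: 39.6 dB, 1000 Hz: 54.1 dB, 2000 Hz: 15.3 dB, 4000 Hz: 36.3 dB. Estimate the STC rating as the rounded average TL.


Given TL values at each frequency:
  125 Hz: 36.6 dB
  250 Hz: 29.3 dB
  500 Hz: 39.6 dB
  1000 Hz: 54.1 dB
  2000 Hz: 15.3 dB
  4000 Hz: 36.3 dB
Formula: STC ~ round(average of TL values)
Sum = 36.6 + 29.3 + 39.6 + 54.1 + 15.3 + 36.3 = 211.2
Average = 211.2 / 6 = 35.2
Rounded: 35

35


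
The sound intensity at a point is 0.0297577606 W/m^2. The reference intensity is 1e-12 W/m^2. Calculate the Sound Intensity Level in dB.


Given values:
  I = 0.0297577606 W/m^2
  I_ref = 1e-12 W/m^2
Formula: SIL = 10 * log10(I / I_ref)
Compute ratio: I / I_ref = 29757760600
Compute log10: log10(29757760600) = 10.4736
Multiply: SIL = 10 * 10.4736 = 104.74

104.74 dB


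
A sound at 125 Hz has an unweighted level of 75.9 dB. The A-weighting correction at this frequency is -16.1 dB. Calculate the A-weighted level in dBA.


Given values:
  SPL = 75.9 dB
  A-weighting at 125 Hz = -16.1 dB
Formula: L_A = SPL + A_weight
L_A = 75.9 + (-16.1)
L_A = 59.8

59.8 dBA


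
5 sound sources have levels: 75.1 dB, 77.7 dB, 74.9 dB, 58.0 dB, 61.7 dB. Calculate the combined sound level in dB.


Formula: L_total = 10 * log10( sum(10^(Li/10)) )
  Source 1: 10^(75.1/10) = 32359365.693
  Source 2: 10^(77.7/10) = 58884365.5356
  Source 3: 10^(74.9/10) = 30902954.3251
  Source 4: 10^(58.0/10) = 630957.3445
  Source 5: 10^(61.7/10) = 1479108.3882
Sum of linear values = 124256751.2864
L_total = 10 * log10(124256751.2864) = 80.94

80.94 dB


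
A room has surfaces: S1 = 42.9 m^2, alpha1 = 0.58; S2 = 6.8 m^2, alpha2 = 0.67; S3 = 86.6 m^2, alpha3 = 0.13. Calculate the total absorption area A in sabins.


Given surfaces:
  Surface 1: 42.9 * 0.58 = 24.882
  Surface 2: 6.8 * 0.67 = 4.556
  Surface 3: 86.6 * 0.13 = 11.258
Formula: A = sum(Si * alpha_i)
A = 24.882 + 4.556 + 11.258
A = 40.7

40.7 sabins


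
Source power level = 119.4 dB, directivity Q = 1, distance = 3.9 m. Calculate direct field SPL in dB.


Given values:
  Lw = 119.4 dB, Q = 1, r = 3.9 m
Formula: SPL = Lw + 10 * log10(Q / (4 * pi * r^2))
Compute 4 * pi * r^2 = 4 * pi * 3.9^2 = 191.1345
Compute Q / denom = 1 / 191.1345 = 0.00523192
Compute 10 * log10(0.00523192) = -22.8134
SPL = 119.4 + (-22.8134) = 96.59

96.59 dB


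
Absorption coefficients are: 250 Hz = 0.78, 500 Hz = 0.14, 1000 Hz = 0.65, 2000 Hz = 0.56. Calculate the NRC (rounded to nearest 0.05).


Given values:
  a_250 = 0.78, a_500 = 0.14
  a_1000 = 0.65, a_2000 = 0.56
Formula: NRC = (a250 + a500 + a1000 + a2000) / 4
Sum = 0.78 + 0.14 + 0.65 + 0.56 = 2.13
NRC = 2.13 / 4 = 0.5325
Rounded to nearest 0.05: 0.55

0.55


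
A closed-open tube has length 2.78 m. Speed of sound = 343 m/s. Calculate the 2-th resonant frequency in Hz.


Given values:
  Tube type: closed-open, L = 2.78 m, c = 343 m/s, n = 2
Formula: f_n = (2n - 1) * c / (4 * L)
Compute 2n - 1 = 2*2 - 1 = 3
Compute 4 * L = 4 * 2.78 = 11.12
f = 3 * 343 / 11.12
f = 92.54

92.54 Hz


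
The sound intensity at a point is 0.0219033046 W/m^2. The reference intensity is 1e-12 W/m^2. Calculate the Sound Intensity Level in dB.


Given values:
  I = 0.0219033046 W/m^2
  I_ref = 1e-12 W/m^2
Formula: SIL = 10 * log10(I / I_ref)
Compute ratio: I / I_ref = 21903304600
Compute log10: log10(21903304600) = 10.34051
Multiply: SIL = 10 * 10.34051 = 103.41

103.41 dB


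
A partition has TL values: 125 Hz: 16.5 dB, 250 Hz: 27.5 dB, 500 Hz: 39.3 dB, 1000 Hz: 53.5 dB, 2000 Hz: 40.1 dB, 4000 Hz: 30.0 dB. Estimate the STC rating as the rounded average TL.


Given TL values at each frequency:
  125 Hz: 16.5 dB
  250 Hz: 27.5 dB
  500 Hz: 39.3 dB
  1000 Hz: 53.5 dB
  2000 Hz: 40.1 dB
  4000 Hz: 30.0 dB
Formula: STC ~ round(average of TL values)
Sum = 16.5 + 27.5 + 39.3 + 53.5 + 40.1 + 30.0 = 206.9
Average = 206.9 / 6 = 34.48
Rounded: 34

34


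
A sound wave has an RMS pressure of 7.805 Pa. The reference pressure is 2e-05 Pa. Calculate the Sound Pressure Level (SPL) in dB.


Given values:
  p = 7.805 Pa
  p_ref = 2e-05 Pa
Formula: SPL = 20 * log10(p / p_ref)
Compute ratio: p / p_ref = 7.805 / 2e-05 = 390250
Compute log10: log10(390250) = 5.591343
Multiply: SPL = 20 * 5.591343 = 111.83

111.83 dB


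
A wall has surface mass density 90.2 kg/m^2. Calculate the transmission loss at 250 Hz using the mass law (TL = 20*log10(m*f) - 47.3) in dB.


Given values:
  m = 90.2 kg/m^2, f = 250 Hz
Formula: TL = 20 * log10(m * f) - 47.3
Compute m * f = 90.2 * 250 = 22550.0
Compute log10(22550.0) = 4.353147
Compute 20 * 4.353147 = 87.0629
TL = 87.0629 - 47.3 = 39.76

39.76 dB


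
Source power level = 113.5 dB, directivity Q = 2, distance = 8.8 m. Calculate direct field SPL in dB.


Given values:
  Lw = 113.5 dB, Q = 2, r = 8.8 m
Formula: SPL = Lw + 10 * log10(Q / (4 * pi * r^2))
Compute 4 * pi * r^2 = 4 * pi * 8.8^2 = 973.1397
Compute Q / denom = 2 / 973.1397 = 0.0020552
Compute 10 * log10(0.0020552) = -26.8715
SPL = 113.5 + (-26.8715) = 86.63

86.63 dB


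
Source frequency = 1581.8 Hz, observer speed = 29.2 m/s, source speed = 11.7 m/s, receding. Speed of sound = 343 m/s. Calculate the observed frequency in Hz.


Given values:
  f_s = 1581.8 Hz, v_o = 29.2 m/s, v_s = 11.7 m/s
  Direction: receding
Formula: f_o = f_s * (c - v_o) / (c + v_s)
Numerator: c - v_o = 343 - 29.2 = 313.8
Denominator: c + v_s = 343 + 11.7 = 354.7
f_o = 1581.8 * 313.8 / 354.7 = 1399.4

1399.4 Hz


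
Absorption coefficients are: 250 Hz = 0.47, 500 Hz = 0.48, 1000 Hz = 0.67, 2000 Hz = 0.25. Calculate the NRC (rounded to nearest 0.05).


Given values:
  a_250 = 0.47, a_500 = 0.48
  a_1000 = 0.67, a_2000 = 0.25
Formula: NRC = (a250 + a500 + a1000 + a2000) / 4
Sum = 0.47 + 0.48 + 0.67 + 0.25 = 1.87
NRC = 1.87 / 4 = 0.4675
Rounded to nearest 0.05: 0.45

0.45


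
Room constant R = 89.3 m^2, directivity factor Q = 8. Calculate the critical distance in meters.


Given values:
  R = 89.3 m^2, Q = 8
Formula: d_c = 0.141 * sqrt(Q * R)
Compute Q * R = 8 * 89.3 = 714.4
Compute sqrt(714.4) = 26.7283
d_c = 0.141 * 26.7283 = 3.769

3.769 m


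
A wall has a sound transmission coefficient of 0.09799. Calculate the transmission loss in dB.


Given values:
  tau = 0.09799
Formula: TL = 10 * log10(1 / tau)
Compute 1 / tau = 1 / 0.09799 = 10.2051
Compute log10(10.2051) = 1.008817
TL = 10 * 1.008817 = 10.09

10.09 dB


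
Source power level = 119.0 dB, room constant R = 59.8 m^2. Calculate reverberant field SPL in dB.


Given values:
  Lw = 119.0 dB, R = 59.8 m^2
Formula: SPL = Lw + 10 * log10(4 / R)
Compute 4 / R = 4 / 59.8 = 0.06689
Compute 10 * log10(0.06689) = -11.7464
SPL = 119.0 + (-11.7464) = 107.25

107.25 dB


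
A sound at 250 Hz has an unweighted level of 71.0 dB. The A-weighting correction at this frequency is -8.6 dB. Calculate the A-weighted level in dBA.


Given values:
  SPL = 71.0 dB
  A-weighting at 250 Hz = -8.6 dB
Formula: L_A = SPL + A_weight
L_A = 71.0 + (-8.6)
L_A = 62.4

62.4 dBA


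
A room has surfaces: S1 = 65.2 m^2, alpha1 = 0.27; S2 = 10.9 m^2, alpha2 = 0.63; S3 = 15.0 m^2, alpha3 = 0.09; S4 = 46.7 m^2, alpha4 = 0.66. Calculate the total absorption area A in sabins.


Given surfaces:
  Surface 1: 65.2 * 0.27 = 17.604
  Surface 2: 10.9 * 0.63 = 6.867
  Surface 3: 15.0 * 0.09 = 1.35
  Surface 4: 46.7 * 0.66 = 30.822
Formula: A = sum(Si * alpha_i)
A = 17.604 + 6.867 + 1.35 + 30.822
A = 56.64

56.64 sabins


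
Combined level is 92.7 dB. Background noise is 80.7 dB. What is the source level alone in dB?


Given values:
  L_total = 92.7 dB, L_bg = 80.7 dB
Formula: L_source = 10 * log10(10^(L_total/10) - 10^(L_bg/10))
Convert to linear:
  10^(92.7/10) = 1862087136.6629
  10^(80.7/10) = 117489755.494
Difference: 1862087136.6629 - 117489755.494 = 1744597381.1689
L_source = 10 * log10(1744597381.1689) = 92.42

92.42 dB


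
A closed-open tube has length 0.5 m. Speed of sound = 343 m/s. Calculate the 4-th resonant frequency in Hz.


Given values:
  Tube type: closed-open, L = 0.5 m, c = 343 m/s, n = 4
Formula: f_n = (2n - 1) * c / (4 * L)
Compute 2n - 1 = 2*4 - 1 = 7
Compute 4 * L = 4 * 0.5 = 2.0
f = 7 * 343 / 2.0
f = 1200.5

1200.5 Hz


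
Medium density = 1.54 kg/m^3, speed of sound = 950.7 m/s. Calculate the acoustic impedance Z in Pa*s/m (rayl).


Given values:
  rho = 1.54 kg/m^3
  c = 950.7 m/s
Formula: Z = rho * c
Z = 1.54 * 950.7
Z = 1464.08

1464.08 rayl


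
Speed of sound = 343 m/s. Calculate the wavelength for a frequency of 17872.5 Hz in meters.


Given values:
  c = 343 m/s, f = 17872.5 Hz
Formula: lambda = c / f
lambda = 343 / 17872.5
lambda = 0.0192

0.0192 m


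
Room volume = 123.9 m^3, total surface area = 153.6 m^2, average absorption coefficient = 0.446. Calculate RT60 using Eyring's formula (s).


Given values:
  V = 123.9 m^3, S = 153.6 m^2, alpha = 0.446
Formula: RT60 = 0.161 * V / (-S * ln(1 - alpha))
Compute ln(1 - 0.446) = ln(0.554) = -0.590591
Denominator: -153.6 * -0.590591 = 90.7148
Numerator: 0.161 * 123.9 = 19.9479
RT60 = 19.9479 / 90.7148 = 0.22

0.22 s


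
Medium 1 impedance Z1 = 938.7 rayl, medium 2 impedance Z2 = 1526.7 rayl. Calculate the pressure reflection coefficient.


Given values:
  Z1 = 938.7 rayl, Z2 = 1526.7 rayl
Formula: R = (Z2 - Z1) / (Z2 + Z1)
Numerator: Z2 - Z1 = 1526.7 - 938.7 = 588.0
Denominator: Z2 + Z1 = 1526.7 + 938.7 = 2465.4
R = 588.0 / 2465.4 = 0.2385

0.2385


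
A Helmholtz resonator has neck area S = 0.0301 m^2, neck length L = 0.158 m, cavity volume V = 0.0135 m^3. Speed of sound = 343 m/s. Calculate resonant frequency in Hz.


Given values:
  S = 0.0301 m^2, L = 0.158 m, V = 0.0135 m^3, c = 343 m/s
Formula: f = (c / (2*pi)) * sqrt(S / (V * L))
Compute V * L = 0.0135 * 0.158 = 0.002133
Compute S / (V * L) = 0.0301 / 0.002133 = 14.1116
Compute sqrt(14.1116) = 3.756541
Compute c / (2*pi) = 343 / 6.283185 = 54.590148
f = 54.590148 * 3.756541 = 205.07

205.07 Hz


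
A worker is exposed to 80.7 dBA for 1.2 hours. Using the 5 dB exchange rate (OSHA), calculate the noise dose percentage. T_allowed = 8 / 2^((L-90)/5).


Given values:
  L = 80.7 dBA, T = 1.2 hours
Formula: T_allowed = 8 / 2^((L - 90) / 5)
Compute exponent: (80.7 - 90) / 5 = -1.86
Compute 2^(-1.86) = 0.275476
T_allowed = 8 / 0.275476 = 29.040642 hours
Dose = (T / T_allowed) * 100
Dose = (1.2 / 29.040642) * 100 = 4.13

4.13 %


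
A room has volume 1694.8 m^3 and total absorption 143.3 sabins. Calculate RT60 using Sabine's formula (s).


Given values:
  V = 1694.8 m^3
  A = 143.3 sabins
Formula: RT60 = 0.161 * V / A
Numerator: 0.161 * 1694.8 = 272.8628
RT60 = 272.8628 / 143.3 = 1.904

1.904 s


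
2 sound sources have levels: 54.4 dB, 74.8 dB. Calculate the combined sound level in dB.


Formula: L_total = 10 * log10( sum(10^(Li/10)) )
  Source 1: 10^(54.4/10) = 275422.8703
  Source 2: 10^(74.8/10) = 30199517.204
Sum of linear values = 30474940.0743
L_total = 10 * log10(30474940.0743) = 74.84

74.84 dB


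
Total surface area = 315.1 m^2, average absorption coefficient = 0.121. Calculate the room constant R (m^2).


Given values:
  S = 315.1 m^2, alpha = 0.121
Formula: R = S * alpha / (1 - alpha)
Numerator: 315.1 * 0.121 = 38.1271
Denominator: 1 - 0.121 = 0.879
R = 38.1271 / 0.879 = 43.38

43.38 m^2


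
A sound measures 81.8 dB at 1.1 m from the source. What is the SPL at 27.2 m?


Given values:
  SPL1 = 81.8 dB, r1 = 1.1 m, r2 = 27.2 m
Formula: SPL2 = SPL1 - 20 * log10(r2 / r1)
Compute ratio: r2 / r1 = 27.2 / 1.1 = 24.7273
Compute log10: log10(24.7273) = 1.393177
Compute drop: 20 * 1.393177 = 27.8635
SPL2 = 81.8 - 27.8635 = 53.94

53.94 dB


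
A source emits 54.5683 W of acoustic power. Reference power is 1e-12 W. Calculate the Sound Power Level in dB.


Given values:
  W = 54.5683 W
  W_ref = 1e-12 W
Formula: SWL = 10 * log10(W / W_ref)
Compute ratio: W / W_ref = 54568300000000
Compute log10: log10(54568300000000) = 13.73694
Multiply: SWL = 10 * 13.73694 = 137.37

137.37 dB


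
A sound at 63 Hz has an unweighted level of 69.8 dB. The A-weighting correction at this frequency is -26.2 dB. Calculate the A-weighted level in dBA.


Given values:
  SPL = 69.8 dB
  A-weighting at 63 Hz = -26.2 dB
Formula: L_A = SPL + A_weight
L_A = 69.8 + (-26.2)
L_A = 43.6

43.6 dBA


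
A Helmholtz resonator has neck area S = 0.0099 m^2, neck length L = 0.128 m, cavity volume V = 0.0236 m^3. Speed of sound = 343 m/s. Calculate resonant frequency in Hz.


Given values:
  S = 0.0099 m^2, L = 0.128 m, V = 0.0236 m^3, c = 343 m/s
Formula: f = (c / (2*pi)) * sqrt(S / (V * L))
Compute V * L = 0.0236 * 0.128 = 0.0030208
Compute S / (V * L) = 0.0099 / 0.0030208 = 3.2773
Compute sqrt(3.2773) = 1.810331
Compute c / (2*pi) = 343 / 6.283185 = 54.590148
f = 54.590148 * 1.810331 = 98.83

98.83 Hz


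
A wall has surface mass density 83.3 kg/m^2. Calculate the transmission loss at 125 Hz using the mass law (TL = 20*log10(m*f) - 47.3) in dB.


Given values:
  m = 83.3 kg/m^2, f = 125 Hz
Formula: TL = 20 * log10(m * f) - 47.3
Compute m * f = 83.3 * 125 = 10412.5
Compute log10(10412.5) = 4.017555
Compute 20 * 4.017555 = 80.3511
TL = 80.3511 - 47.3 = 33.05

33.05 dB


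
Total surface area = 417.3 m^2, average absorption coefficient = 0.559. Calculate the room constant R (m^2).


Given values:
  S = 417.3 m^2, alpha = 0.559
Formula: R = S * alpha / (1 - alpha)
Numerator: 417.3 * 0.559 = 233.2707
Denominator: 1 - 0.559 = 0.441
R = 233.2707 / 0.441 = 528.96

528.96 m^2


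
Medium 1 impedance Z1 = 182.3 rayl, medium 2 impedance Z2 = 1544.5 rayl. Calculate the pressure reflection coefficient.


Given values:
  Z1 = 182.3 rayl, Z2 = 1544.5 rayl
Formula: R = (Z2 - Z1) / (Z2 + Z1)
Numerator: Z2 - Z1 = 1544.5 - 182.3 = 1362.2
Denominator: Z2 + Z1 = 1544.5 + 182.3 = 1726.8
R = 1362.2 / 1726.8 = 0.7889

0.7889


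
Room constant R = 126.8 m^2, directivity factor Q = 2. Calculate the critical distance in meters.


Given values:
  R = 126.8 m^2, Q = 2
Formula: d_c = 0.141 * sqrt(Q * R)
Compute Q * R = 2 * 126.8 = 253.6
Compute sqrt(253.6) = 15.9248
d_c = 0.141 * 15.9248 = 2.245

2.245 m


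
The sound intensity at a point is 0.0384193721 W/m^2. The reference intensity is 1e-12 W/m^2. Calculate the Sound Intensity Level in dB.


Given values:
  I = 0.0384193721 W/m^2
  I_ref = 1e-12 W/m^2
Formula: SIL = 10 * log10(I / I_ref)
Compute ratio: I / I_ref = 38419372100
Compute log10: log10(38419372100) = 10.58455
Multiply: SIL = 10 * 10.58455 = 105.85

105.85 dB


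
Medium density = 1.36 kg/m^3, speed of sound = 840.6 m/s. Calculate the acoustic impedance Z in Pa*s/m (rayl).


Given values:
  rho = 1.36 kg/m^3
  c = 840.6 m/s
Formula: Z = rho * c
Z = 1.36 * 840.6
Z = 1143.22

1143.22 rayl


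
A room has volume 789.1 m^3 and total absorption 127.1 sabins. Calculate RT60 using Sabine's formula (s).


Given values:
  V = 789.1 m^3
  A = 127.1 sabins
Formula: RT60 = 0.161 * V / A
Numerator: 0.161 * 789.1 = 127.0451
RT60 = 127.0451 / 127.1 = 1.0

1.0 s


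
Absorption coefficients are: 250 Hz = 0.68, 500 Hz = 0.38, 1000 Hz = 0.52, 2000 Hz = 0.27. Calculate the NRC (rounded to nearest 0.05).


Given values:
  a_250 = 0.68, a_500 = 0.38
  a_1000 = 0.52, a_2000 = 0.27
Formula: NRC = (a250 + a500 + a1000 + a2000) / 4
Sum = 0.68 + 0.38 + 0.52 + 0.27 = 1.85
NRC = 1.85 / 4 = 0.4625
Rounded to nearest 0.05: 0.45

0.45


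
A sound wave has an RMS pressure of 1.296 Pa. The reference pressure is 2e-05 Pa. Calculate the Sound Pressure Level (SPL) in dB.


Given values:
  p = 1.296 Pa
  p_ref = 2e-05 Pa
Formula: SPL = 20 * log10(p / p_ref)
Compute ratio: p / p_ref = 1.296 / 2e-05 = 64800
Compute log10: log10(64800) = 4.811575
Multiply: SPL = 20 * 4.811575 = 96.23

96.23 dB


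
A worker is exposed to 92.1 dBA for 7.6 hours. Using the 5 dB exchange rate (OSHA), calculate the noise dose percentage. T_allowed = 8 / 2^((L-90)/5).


Given values:
  L = 92.1 dBA, T = 7.6 hours
Formula: T_allowed = 8 / 2^((L - 90) / 5)
Compute exponent: (92.1 - 90) / 5 = 0.42
Compute 2^(0.42) = 1.337928
T_allowed = 8 / 1.337928 = 5.979395 hours
Dose = (T / T_allowed) * 100
Dose = (7.6 / 5.979395) * 100 = 127.1

127.1 %


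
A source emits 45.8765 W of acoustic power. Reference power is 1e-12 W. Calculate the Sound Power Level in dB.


Given values:
  W = 45.8765 W
  W_ref = 1e-12 W
Formula: SWL = 10 * log10(W / W_ref)
Compute ratio: W / W_ref = 45876500000000
Compute log10: log10(45876500000000) = 13.66159
Multiply: SWL = 10 * 13.66159 = 136.62

136.62 dB


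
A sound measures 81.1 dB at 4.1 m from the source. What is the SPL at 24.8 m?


Given values:
  SPL1 = 81.1 dB, r1 = 4.1 m, r2 = 24.8 m
Formula: SPL2 = SPL1 - 20 * log10(r2 / r1)
Compute ratio: r2 / r1 = 24.8 / 4.1 = 6.0488
Compute log10: log10(6.0488) = 0.781669
Compute drop: 20 * 0.781669 = 15.6334
SPL2 = 81.1 - 15.6334 = 65.47

65.47 dB


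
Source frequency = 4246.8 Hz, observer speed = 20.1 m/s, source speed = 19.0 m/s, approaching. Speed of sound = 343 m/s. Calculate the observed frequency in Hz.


Given values:
  f_s = 4246.8 Hz, v_o = 20.1 m/s, v_s = 19.0 m/s
  Direction: approaching
Formula: f_o = f_s * (c + v_o) / (c - v_s)
Numerator: c + v_o = 343 + 20.1 = 363.1
Denominator: c - v_s = 343 - 19.0 = 324.0
f_o = 4246.8 * 363.1 / 324.0 = 4759.3

4759.3 Hz


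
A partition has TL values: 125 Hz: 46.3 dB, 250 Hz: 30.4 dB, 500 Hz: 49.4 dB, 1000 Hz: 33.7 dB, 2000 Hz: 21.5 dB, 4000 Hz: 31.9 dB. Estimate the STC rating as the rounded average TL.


Given TL values at each frequency:
  125 Hz: 46.3 dB
  250 Hz: 30.4 dB
  500 Hz: 49.4 dB
  1000 Hz: 33.7 dB
  2000 Hz: 21.5 dB
  4000 Hz: 31.9 dB
Formula: STC ~ round(average of TL values)
Sum = 46.3 + 30.4 + 49.4 + 33.7 + 21.5 + 31.9 = 213.2
Average = 213.2 / 6 = 35.53
Rounded: 36

36


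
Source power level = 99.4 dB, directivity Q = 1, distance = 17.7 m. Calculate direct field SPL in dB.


Given values:
  Lw = 99.4 dB, Q = 1, r = 17.7 m
Formula: SPL = Lw + 10 * log10(Q / (4 * pi * r^2))
Compute 4 * pi * r^2 = 4 * pi * 17.7^2 = 3936.9182
Compute Q / denom = 1 / 3936.9182 = 0.00025401
Compute 10 * log10(0.00025401) = -35.9515
SPL = 99.4 + (-35.9515) = 63.45

63.45 dB


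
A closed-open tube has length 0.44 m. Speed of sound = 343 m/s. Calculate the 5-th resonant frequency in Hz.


Given values:
  Tube type: closed-open, L = 0.44 m, c = 343 m/s, n = 5
Formula: f_n = (2n - 1) * c / (4 * L)
Compute 2n - 1 = 2*5 - 1 = 9
Compute 4 * L = 4 * 0.44 = 1.76
f = 9 * 343 / 1.76
f = 1753.98

1753.98 Hz


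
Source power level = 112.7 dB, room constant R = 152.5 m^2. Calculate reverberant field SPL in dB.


Given values:
  Lw = 112.7 dB, R = 152.5 m^2
Formula: SPL = Lw + 10 * log10(4 / R)
Compute 4 / R = 4 / 152.5 = 0.02623
Compute 10 * log10(0.02623) = -15.812
SPL = 112.7 + (-15.812) = 96.89

96.89 dB


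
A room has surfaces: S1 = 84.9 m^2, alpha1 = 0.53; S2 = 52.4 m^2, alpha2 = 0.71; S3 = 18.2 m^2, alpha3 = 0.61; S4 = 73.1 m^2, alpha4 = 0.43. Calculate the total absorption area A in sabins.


Given surfaces:
  Surface 1: 84.9 * 0.53 = 44.997
  Surface 2: 52.4 * 0.71 = 37.204
  Surface 3: 18.2 * 0.61 = 11.102
  Surface 4: 73.1 * 0.43 = 31.433
Formula: A = sum(Si * alpha_i)
A = 44.997 + 37.204 + 11.102 + 31.433
A = 124.74

124.74 sabins


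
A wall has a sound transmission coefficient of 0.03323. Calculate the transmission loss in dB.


Given values:
  tau = 0.03323
Formula: TL = 10 * log10(1 / tau)
Compute 1 / tau = 1 / 0.03323 = 30.0933
Compute log10(30.0933) = 1.47847
TL = 10 * 1.47847 = 14.78

14.78 dB


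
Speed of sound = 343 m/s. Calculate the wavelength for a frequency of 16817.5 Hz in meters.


Given values:
  c = 343 m/s, f = 16817.5 Hz
Formula: lambda = c / f
lambda = 343 / 16817.5
lambda = 0.0204

0.0204 m


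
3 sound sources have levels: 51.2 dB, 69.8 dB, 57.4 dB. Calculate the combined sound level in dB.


Formula: L_total = 10 * log10( sum(10^(Li/10)) )
  Source 1: 10^(51.2/10) = 131825.6739
  Source 2: 10^(69.8/10) = 9549925.8602
  Source 3: 10^(57.4/10) = 549540.8739
Sum of linear values = 10231292.408
L_total = 10 * log10(10231292.408) = 70.1

70.1 dB


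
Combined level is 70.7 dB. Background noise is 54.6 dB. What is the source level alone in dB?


Given values:
  L_total = 70.7 dB, L_bg = 54.6 dB
Formula: L_source = 10 * log10(10^(L_total/10) - 10^(L_bg/10))
Convert to linear:
  10^(70.7/10) = 11748975.5494
  10^(54.6/10) = 288403.1503
Difference: 11748975.5494 - 288403.1503 = 11460572.3991
L_source = 10 * log10(11460572.3991) = 70.59

70.59 dB


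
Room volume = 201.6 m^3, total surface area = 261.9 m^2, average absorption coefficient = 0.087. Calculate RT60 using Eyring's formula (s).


Given values:
  V = 201.6 m^3, S = 261.9 m^2, alpha = 0.087
Formula: RT60 = 0.161 * V / (-S * ln(1 - alpha))
Compute ln(1 - 0.087) = ln(0.913) = -0.091019
Denominator: -261.9 * -0.091019 = 23.8379
Numerator: 0.161 * 201.6 = 32.4576
RT60 = 32.4576 / 23.8379 = 1.362

1.362 s


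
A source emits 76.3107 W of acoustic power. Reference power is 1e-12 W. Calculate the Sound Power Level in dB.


Given values:
  W = 76.3107 W
  W_ref = 1e-12 W
Formula: SWL = 10 * log10(W / W_ref)
Compute ratio: W / W_ref = 76310700000000
Compute log10: log10(76310700000000) = 13.882585
Multiply: SWL = 10 * 13.882585 = 138.83

138.83 dB


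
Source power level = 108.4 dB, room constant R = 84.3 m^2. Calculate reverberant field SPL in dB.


Given values:
  Lw = 108.4 dB, R = 84.3 m^2
Formula: SPL = Lw + 10 * log10(4 / R)
Compute 4 / R = 4 / 84.3 = 0.04745
Compute 10 * log10(0.04745) = -13.2376
SPL = 108.4 + (-13.2376) = 95.16

95.16 dB


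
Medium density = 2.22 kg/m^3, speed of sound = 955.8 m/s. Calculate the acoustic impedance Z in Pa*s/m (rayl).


Given values:
  rho = 2.22 kg/m^3
  c = 955.8 m/s
Formula: Z = rho * c
Z = 2.22 * 955.8
Z = 2121.88

2121.88 rayl


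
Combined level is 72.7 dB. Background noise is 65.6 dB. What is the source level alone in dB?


Given values:
  L_total = 72.7 dB, L_bg = 65.6 dB
Formula: L_source = 10 * log10(10^(L_total/10) - 10^(L_bg/10))
Convert to linear:
  10^(72.7/10) = 18620871.3666
  10^(65.6/10) = 3630780.5477
Difference: 18620871.3666 - 3630780.5477 = 14990090.8189
L_source = 10 * log10(14990090.8189) = 71.76

71.76 dB


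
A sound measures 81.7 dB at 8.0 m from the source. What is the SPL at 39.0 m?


Given values:
  SPL1 = 81.7 dB, r1 = 8.0 m, r2 = 39.0 m
Formula: SPL2 = SPL1 - 20 * log10(r2 / r1)
Compute ratio: r2 / r1 = 39.0 / 8.0 = 4.875
Compute log10: log10(4.875) = 0.687975
Compute drop: 20 * 0.687975 = 13.7595
SPL2 = 81.7 - 13.7595 = 67.94

67.94 dB


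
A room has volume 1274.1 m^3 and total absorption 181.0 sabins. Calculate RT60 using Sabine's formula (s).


Given values:
  V = 1274.1 m^3
  A = 181.0 sabins
Formula: RT60 = 0.161 * V / A
Numerator: 0.161 * 1274.1 = 205.1301
RT60 = 205.1301 / 181.0 = 1.133

1.133 s


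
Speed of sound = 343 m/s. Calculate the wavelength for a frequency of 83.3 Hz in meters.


Given values:
  c = 343 m/s, f = 83.3 Hz
Formula: lambda = c / f
lambda = 343 / 83.3
lambda = 4.1176

4.1176 m


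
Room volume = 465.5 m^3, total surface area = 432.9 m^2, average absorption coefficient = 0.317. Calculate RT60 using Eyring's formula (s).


Given values:
  V = 465.5 m^3, S = 432.9 m^2, alpha = 0.317
Formula: RT60 = 0.161 * V / (-S * ln(1 - alpha))
Compute ln(1 - 0.317) = ln(0.683) = -0.38126
Denominator: -432.9 * -0.38126 = 165.0475
Numerator: 0.161 * 465.5 = 74.9455
RT60 = 74.9455 / 165.0475 = 0.454

0.454 s


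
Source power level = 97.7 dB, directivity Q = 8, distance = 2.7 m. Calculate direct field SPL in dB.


Given values:
  Lw = 97.7 dB, Q = 8, r = 2.7 m
Formula: SPL = Lw + 10 * log10(Q / (4 * pi * r^2))
Compute 4 * pi * r^2 = 4 * pi * 2.7^2 = 91.6088
Compute Q / denom = 8 / 91.6088 = 0.08732785
Compute 10 * log10(0.08732785) = -10.5885
SPL = 97.7 + (-10.5885) = 87.11

87.11 dB


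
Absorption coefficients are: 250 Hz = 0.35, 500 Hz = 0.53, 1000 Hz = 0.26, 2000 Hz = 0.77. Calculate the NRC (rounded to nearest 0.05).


Given values:
  a_250 = 0.35, a_500 = 0.53
  a_1000 = 0.26, a_2000 = 0.77
Formula: NRC = (a250 + a500 + a1000 + a2000) / 4
Sum = 0.35 + 0.53 + 0.26 + 0.77 = 1.91
NRC = 1.91 / 4 = 0.4775
Rounded to nearest 0.05: 0.5

0.5


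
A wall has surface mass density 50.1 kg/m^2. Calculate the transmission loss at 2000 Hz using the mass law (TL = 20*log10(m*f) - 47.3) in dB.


Given values:
  m = 50.1 kg/m^2, f = 2000 Hz
Formula: TL = 20 * log10(m * f) - 47.3
Compute m * f = 50.1 * 2000 = 100200.0
Compute log10(100200.0) = 5.000868
Compute 20 * 5.000868 = 100.0174
TL = 100.0174 - 47.3 = 52.72

52.72 dB


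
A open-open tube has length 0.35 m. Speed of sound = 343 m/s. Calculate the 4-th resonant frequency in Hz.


Given values:
  Tube type: open-open, L = 0.35 m, c = 343 m/s, n = 4
Formula: f_n = n * c / (2 * L)
Compute 2 * L = 2 * 0.35 = 0.7
f = 4 * 343 / 0.7
f = 1960.0

1960.0 Hz


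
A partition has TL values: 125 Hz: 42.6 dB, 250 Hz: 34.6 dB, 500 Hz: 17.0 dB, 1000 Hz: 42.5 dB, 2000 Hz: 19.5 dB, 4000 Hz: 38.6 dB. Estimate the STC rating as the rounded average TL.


Given TL values at each frequency:
  125 Hz: 42.6 dB
  250 Hz: 34.6 dB
  500 Hz: 17.0 dB
  1000 Hz: 42.5 dB
  2000 Hz: 19.5 dB
  4000 Hz: 38.6 dB
Formula: STC ~ round(average of TL values)
Sum = 42.6 + 34.6 + 17.0 + 42.5 + 19.5 + 38.6 = 194.8
Average = 194.8 / 6 = 32.47
Rounded: 32

32


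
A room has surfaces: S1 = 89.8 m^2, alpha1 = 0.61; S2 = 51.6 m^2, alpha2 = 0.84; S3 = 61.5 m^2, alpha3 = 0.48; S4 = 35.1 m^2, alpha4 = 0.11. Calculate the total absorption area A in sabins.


Given surfaces:
  Surface 1: 89.8 * 0.61 = 54.778
  Surface 2: 51.6 * 0.84 = 43.344
  Surface 3: 61.5 * 0.48 = 29.52
  Surface 4: 35.1 * 0.11 = 3.861
Formula: A = sum(Si * alpha_i)
A = 54.778 + 43.344 + 29.52 + 3.861
A = 131.5

131.5 sabins


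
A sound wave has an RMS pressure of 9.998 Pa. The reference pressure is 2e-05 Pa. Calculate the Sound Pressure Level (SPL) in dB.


Given values:
  p = 9.998 Pa
  p_ref = 2e-05 Pa
Formula: SPL = 20 * log10(p / p_ref)
Compute ratio: p / p_ref = 9.998 / 2e-05 = 499900
Compute log10: log10(499900) = 5.698883
Multiply: SPL = 20 * 5.698883 = 113.98

113.98 dB


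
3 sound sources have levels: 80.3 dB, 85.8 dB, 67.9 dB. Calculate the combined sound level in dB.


Formula: L_total = 10 * log10( sum(10^(Li/10)) )
  Source 1: 10^(80.3/10) = 107151930.5238
  Source 2: 10^(85.8/10) = 380189396.3206
  Source 3: 10^(67.9/10) = 6165950.0186
Sum of linear values = 493507276.863
L_total = 10 * log10(493507276.863) = 86.93

86.93 dB


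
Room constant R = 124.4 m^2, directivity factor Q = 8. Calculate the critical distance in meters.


Given values:
  R = 124.4 m^2, Q = 8
Formula: d_c = 0.141 * sqrt(Q * R)
Compute Q * R = 8 * 124.4 = 995.2
Compute sqrt(995.2) = 31.5468
d_c = 0.141 * 31.5468 = 4.448

4.448 m


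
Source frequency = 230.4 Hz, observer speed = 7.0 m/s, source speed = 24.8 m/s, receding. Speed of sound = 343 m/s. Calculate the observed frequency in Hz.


Given values:
  f_s = 230.4 Hz, v_o = 7.0 m/s, v_s = 24.8 m/s
  Direction: receding
Formula: f_o = f_s * (c - v_o) / (c + v_s)
Numerator: c - v_o = 343 - 7.0 = 336.0
Denominator: c + v_s = 343 + 24.8 = 367.8
f_o = 230.4 * 336.0 / 367.8 = 210.48

210.48 Hz


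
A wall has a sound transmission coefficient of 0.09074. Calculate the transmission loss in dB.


Given values:
  tau = 0.09074
Formula: TL = 10 * log10(1 / tau)
Compute 1 / tau = 1 / 0.09074 = 11.0205
Compute log10(11.0205) = 1.042201
TL = 10 * 1.042201 = 10.42

10.42 dB


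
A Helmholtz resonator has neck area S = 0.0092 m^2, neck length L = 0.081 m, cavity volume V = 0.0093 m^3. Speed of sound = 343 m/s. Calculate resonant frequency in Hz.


Given values:
  S = 0.0092 m^2, L = 0.081 m, V = 0.0093 m^3, c = 343 m/s
Formula: f = (c / (2*pi)) * sqrt(S / (V * L))
Compute V * L = 0.0093 * 0.081 = 0.0007533
Compute S / (V * L) = 0.0092 / 0.0007533 = 12.2129
Compute sqrt(12.2129) = 3.494696
Compute c / (2*pi) = 343 / 6.283185 = 54.590148
f = 54.590148 * 3.494696 = 190.78

190.78 Hz


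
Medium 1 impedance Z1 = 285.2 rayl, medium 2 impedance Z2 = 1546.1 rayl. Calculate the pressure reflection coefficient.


Given values:
  Z1 = 285.2 rayl, Z2 = 1546.1 rayl
Formula: R = (Z2 - Z1) / (Z2 + Z1)
Numerator: Z2 - Z1 = 1546.1 - 285.2 = 1260.9
Denominator: Z2 + Z1 = 1546.1 + 285.2 = 1831.3
R = 1260.9 / 1831.3 = 0.6885

0.6885


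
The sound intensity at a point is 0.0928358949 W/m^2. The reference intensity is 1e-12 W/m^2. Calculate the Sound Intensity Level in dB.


Given values:
  I = 0.0928358949 W/m^2
  I_ref = 1e-12 W/m^2
Formula: SIL = 10 * log10(I / I_ref)
Compute ratio: I / I_ref = 92835894900
Compute log10: log10(92835894900) = 10.967716
Multiply: SIL = 10 * 10.967716 = 109.68

109.68 dB


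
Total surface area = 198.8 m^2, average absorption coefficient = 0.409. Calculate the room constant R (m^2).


Given values:
  S = 198.8 m^2, alpha = 0.409
Formula: R = S * alpha / (1 - alpha)
Numerator: 198.8 * 0.409 = 81.3092
Denominator: 1 - 0.409 = 0.591
R = 81.3092 / 0.591 = 137.58

137.58 m^2


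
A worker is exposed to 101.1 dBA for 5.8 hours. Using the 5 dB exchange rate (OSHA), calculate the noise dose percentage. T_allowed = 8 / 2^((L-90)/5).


Given values:
  L = 101.1 dBA, T = 5.8 hours
Formula: T_allowed = 8 / 2^((L - 90) / 5)
Compute exponent: (101.1 - 90) / 5 = 2.22
Compute 2^(2.22) = 4.658934
T_allowed = 8 / 4.658934 = 1.717131 hours
Dose = (T / T_allowed) * 100
Dose = (5.8 / 1.717131) * 100 = 337.77

337.77 %


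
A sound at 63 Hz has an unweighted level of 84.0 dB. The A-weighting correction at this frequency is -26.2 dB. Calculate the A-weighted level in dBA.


Given values:
  SPL = 84.0 dB
  A-weighting at 63 Hz = -26.2 dB
Formula: L_A = SPL + A_weight
L_A = 84.0 + (-26.2)
L_A = 57.8

57.8 dBA


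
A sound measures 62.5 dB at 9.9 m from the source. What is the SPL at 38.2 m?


Given values:
  SPL1 = 62.5 dB, r1 = 9.9 m, r2 = 38.2 m
Formula: SPL2 = SPL1 - 20 * log10(r2 / r1)
Compute ratio: r2 / r1 = 38.2 / 9.9 = 3.8586
Compute log10: log10(3.8586) = 0.58643
Compute drop: 20 * 0.58643 = 11.7286
SPL2 = 62.5 - 11.7286 = 50.77

50.77 dB


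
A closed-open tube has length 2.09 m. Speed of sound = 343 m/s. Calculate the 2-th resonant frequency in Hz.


Given values:
  Tube type: closed-open, L = 2.09 m, c = 343 m/s, n = 2
Formula: f_n = (2n - 1) * c / (4 * L)
Compute 2n - 1 = 2*2 - 1 = 3
Compute 4 * L = 4 * 2.09 = 8.36
f = 3 * 343 / 8.36
f = 123.09

123.09 Hz


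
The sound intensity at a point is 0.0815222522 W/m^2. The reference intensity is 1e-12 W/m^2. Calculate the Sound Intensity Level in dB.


Given values:
  I = 0.0815222522 W/m^2
  I_ref = 1e-12 W/m^2
Formula: SIL = 10 * log10(I / I_ref)
Compute ratio: I / I_ref = 81522252200
Compute log10: log10(81522252200) = 10.911276
Multiply: SIL = 10 * 10.911276 = 109.11

109.11 dB


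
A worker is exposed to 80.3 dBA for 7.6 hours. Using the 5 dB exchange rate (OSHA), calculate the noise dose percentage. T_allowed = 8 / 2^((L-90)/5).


Given values:
  L = 80.3 dBA, T = 7.6 hours
Formula: T_allowed = 8 / 2^((L - 90) / 5)
Compute exponent: (80.3 - 90) / 5 = -1.94
Compute 2^(-1.94) = 0.260616
T_allowed = 8 / 0.260616 = 30.696504 hours
Dose = (T / T_allowed) * 100
Dose = (7.6 / 30.696504) * 100 = 24.76

24.76 %


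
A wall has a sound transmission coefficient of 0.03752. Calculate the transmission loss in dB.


Given values:
  tau = 0.03752
Formula: TL = 10 * log10(1 / tau)
Compute 1 / tau = 1 / 0.03752 = 26.6525
Compute log10(26.6525) = 1.425738
TL = 10 * 1.425738 = 14.26

14.26 dB


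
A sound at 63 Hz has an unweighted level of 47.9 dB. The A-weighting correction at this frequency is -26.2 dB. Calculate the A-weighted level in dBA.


Given values:
  SPL = 47.9 dB
  A-weighting at 63 Hz = -26.2 dB
Formula: L_A = SPL + A_weight
L_A = 47.9 + (-26.2)
L_A = 21.7

21.7 dBA


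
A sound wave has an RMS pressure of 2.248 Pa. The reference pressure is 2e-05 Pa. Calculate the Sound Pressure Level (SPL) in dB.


Given values:
  p = 2.248 Pa
  p_ref = 2e-05 Pa
Formula: SPL = 20 * log10(p / p_ref)
Compute ratio: p / p_ref = 2.248 / 2e-05 = 112400
Compute log10: log10(112400) = 5.050766
Multiply: SPL = 20 * 5.050766 = 101.02

101.02 dB


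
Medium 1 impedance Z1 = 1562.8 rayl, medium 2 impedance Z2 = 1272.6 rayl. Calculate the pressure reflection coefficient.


Given values:
  Z1 = 1562.8 rayl, Z2 = 1272.6 rayl
Formula: R = (Z2 - Z1) / (Z2 + Z1)
Numerator: Z2 - Z1 = 1272.6 - 1562.8 = -290.2
Denominator: Z2 + Z1 = 1272.6 + 1562.8 = 2835.4
R = -290.2 / 2835.4 = -0.1023

-0.1023


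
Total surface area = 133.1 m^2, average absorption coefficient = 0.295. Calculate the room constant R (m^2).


Given values:
  S = 133.1 m^2, alpha = 0.295
Formula: R = S * alpha / (1 - alpha)
Numerator: 133.1 * 0.295 = 39.2645
Denominator: 1 - 0.295 = 0.705
R = 39.2645 / 0.705 = 55.69

55.69 m^2


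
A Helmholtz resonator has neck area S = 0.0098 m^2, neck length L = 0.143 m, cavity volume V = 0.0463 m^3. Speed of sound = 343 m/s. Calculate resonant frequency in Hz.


Given values:
  S = 0.0098 m^2, L = 0.143 m, V = 0.0463 m^3, c = 343 m/s
Formula: f = (c / (2*pi)) * sqrt(S / (V * L))
Compute V * L = 0.0463 * 0.143 = 0.0066209
Compute S / (V * L) = 0.0098 / 0.0066209 = 1.4802
Compute sqrt(1.4802) = 1.216635
Compute c / (2*pi) = 343 / 6.283185 = 54.590148
f = 54.590148 * 1.216635 = 66.42

66.42 Hz


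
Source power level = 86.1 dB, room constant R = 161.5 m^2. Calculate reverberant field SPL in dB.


Given values:
  Lw = 86.1 dB, R = 161.5 m^2
Formula: SPL = Lw + 10 * log10(4 / R)
Compute 4 / R = 4 / 161.5 = 0.024768
Compute 10 * log10(0.024768) = -16.0611
SPL = 86.1 + (-16.0611) = 70.04

70.04 dB


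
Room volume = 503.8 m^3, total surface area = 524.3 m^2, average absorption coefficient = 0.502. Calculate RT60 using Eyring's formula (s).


Given values:
  V = 503.8 m^3, S = 524.3 m^2, alpha = 0.502
Formula: RT60 = 0.161 * V / (-S * ln(1 - alpha))
Compute ln(1 - 0.502) = ln(0.498) = -0.697155
Denominator: -524.3 * -0.697155 = 365.5184
Numerator: 0.161 * 503.8 = 81.1118
RT60 = 81.1118 / 365.5184 = 0.222

0.222 s


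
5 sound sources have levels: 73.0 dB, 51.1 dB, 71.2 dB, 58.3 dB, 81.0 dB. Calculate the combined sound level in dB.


Formula: L_total = 10 * log10( sum(10^(Li/10)) )
  Source 1: 10^(73.0/10) = 19952623.1497
  Source 2: 10^(51.1/10) = 128824.9552
  Source 3: 10^(71.2/10) = 13182567.3856
  Source 4: 10^(58.3/10) = 676082.9754
  Source 5: 10^(81.0/10) = 125892541.1794
Sum of linear values = 159832639.6453
L_total = 10 * log10(159832639.6453) = 82.04

82.04 dB
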